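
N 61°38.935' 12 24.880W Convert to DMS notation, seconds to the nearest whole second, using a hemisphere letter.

61°38′56″ N, 12°24′53″ W

Lat: fractional minutes 0.93500 × 60 = 56.10″
Lon: fractional minutes 0.88000 × 60 = 52.80″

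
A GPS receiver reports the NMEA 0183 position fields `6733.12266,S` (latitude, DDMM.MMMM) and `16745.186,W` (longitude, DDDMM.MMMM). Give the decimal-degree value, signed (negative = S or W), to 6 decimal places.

-67.552044, -167.753100

Lat: degrees = first 2 digits = 67, minutes = 33.12266; 67 + 33.12266/60 = 67.5520443
S → negative
Longitude: degrees = first 3 digits = 167, minutes = 45.186; 167 + 45.186/60 = 167.7531000
hemisphere W, so the sign is −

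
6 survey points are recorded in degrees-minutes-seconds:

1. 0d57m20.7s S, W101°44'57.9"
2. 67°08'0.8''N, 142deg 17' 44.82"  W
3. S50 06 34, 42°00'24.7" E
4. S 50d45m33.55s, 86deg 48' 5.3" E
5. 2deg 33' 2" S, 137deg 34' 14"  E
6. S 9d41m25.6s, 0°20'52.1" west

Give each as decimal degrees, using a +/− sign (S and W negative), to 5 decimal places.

1. -0.95575, -101.74942
2. 67.13356, -142.29578
3. -50.10944, 42.00686
4. -50.75932, 86.80147
5. -2.55056, 137.57056
6. -9.69044, -0.34781

Point 1:
  Latitude: 0° + 57/60 + 20.7/3600 = 0 + 0.950000 + 0.005750 = 0.955750
  hemisphere S, so the sign is −
  Longitude: 44′ + 57.9″ = 44.96500′; 101 + 44.96500/60 = 101.749417
  W → negative
Point 2:
  Latitude: 67° + 8/60 + 0.8/3600 = 67 + 0.133333 + 0.000222 = 67.133556
  N ⇒ keep positive
  Longitude: 17′ + 44.82″ = 17.74700′; 142 + 17.74700/60 = 142.295783
  W ⇒ negate
Point 3:
  Latitude: 50° + 6/60 + 34/3600 = 50 + 0.100000 + 0.009444 = 50.109444
  S ⇒ negate
  λ: 0′ + 24.7″ = 0.41167′; 42 + 0.41167/60 = 42.006861
  E ⇒ keep positive
Point 4:
  Latitude: 45′ + 33.55″ = 45.55917′; 50 + 45.55917/60 = 50.759319
  S → negative
  λ: 48′ + 5.3″ = 48.08833′; 86 + 48.08833/60 = 86.801472
  E → positive
Point 5:
  Latitude: 2 + 33/60 + 2/3600 = 2.550556
  S ⇒ negate
  Lon: 137 + 34/60 + 14/3600 = 137.570556
  E ⇒ keep positive
Point 6:
  Lat: 41′ + 25.6″ = 41.42667′; 9 + 41.42667/60 = 9.690444
  S ⇒ negate
  Lon: 20′ + 52.1″ = 20.86833′; 0 + 20.86833/60 = 0.347806
  W → negative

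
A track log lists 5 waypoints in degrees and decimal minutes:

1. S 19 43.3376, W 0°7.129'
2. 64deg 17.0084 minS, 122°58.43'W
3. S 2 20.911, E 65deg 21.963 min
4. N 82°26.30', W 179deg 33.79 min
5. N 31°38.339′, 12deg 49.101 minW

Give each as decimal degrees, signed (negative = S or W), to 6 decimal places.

Point 1:
  Latitude: 43.3376′ = 0.722293°; total 19.7222933
  S → negative
  Lon: 0 + 7.129/60 = 0.1188167
  hemisphere W, so the sign is −
Point 2:
  φ: 64 + 17.0084/60 = 64.2834733
  S ⇒ negate
  Longitude: 122 + 58.43/60 = 122.9738333
  W → negative
Point 3:
  Lat: 2 + 20.911/60 = 2.3485167
  S → negative
  Lon: 65 + 21.963/60 = 65.3660500
  E → positive
Point 4:
  Latitude: 26.3′ = 0.438333°; total 82.4383333
  N → positive
  Longitude: 33.79′ = 0.563167°; total 179.5631667
  W ⇒ negate
Point 5:
  φ: 31 + 38.339/60 = 31.6389833
  N → positive
  λ: 49.101′ = 0.818350°; total 12.8183500
  W → negative

1. -19.722293, -0.118817
2. -64.283473, -122.973833
3. -2.348517, 65.366050
4. 82.438333, -179.563167
5. 31.638983, -12.818350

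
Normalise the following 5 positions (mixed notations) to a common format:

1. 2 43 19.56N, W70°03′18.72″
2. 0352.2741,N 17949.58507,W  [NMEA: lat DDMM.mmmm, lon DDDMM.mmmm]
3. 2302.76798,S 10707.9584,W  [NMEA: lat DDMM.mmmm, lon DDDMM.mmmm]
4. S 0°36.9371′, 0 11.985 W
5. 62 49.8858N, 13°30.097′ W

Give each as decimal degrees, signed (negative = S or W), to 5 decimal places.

1. 2.72210, -70.05520
2. 3.87124, -179.82642
3. -23.04613, -107.13264
4. -0.61562, -0.19975
5. 62.83143, -13.50162

Point 1:
  φ: 43′ + 19.56″ = 43.32600′; 2 + 43.32600/60 = 2.722100
  N → positive
  Lon: 3′ + 18.72″ = 3.31200′; 70 + 3.31200/60 = 70.055200
  W → negative
Point 2:
  Latitude: split at 2 digits → 03° and 52.2741′; 3 + 52.2741/60 = 3.871235
  N ⇒ keep positive
  λ: degrees = first 3 digits = 179, minutes = 49.58507; 179 + 49.58507/60 = 179.826418
  W ⇒ negate
Point 3:
  Latitude: degrees = first 2 digits = 23, minutes = 2.76798; 23 + 2.76798/60 = 23.046133
  S → negative
  λ: split at 3 digits → 107° and 7.9584′; 107 + 7.9584/60 = 107.132640
  W ⇒ negate
Point 4:
  Latitude: 0 + 36.9371/60 = 0.615618
  hemisphere S, so the sign is −
  λ: 11.985′ = 0.199750°; total 0.199750
  W ⇒ negate
Point 5:
  Lat: 49.8858′ = 0.831430°; total 62.831430
  N ⇒ keep positive
  Longitude: 13 + 30.097/60 = 13.501617
  W → negative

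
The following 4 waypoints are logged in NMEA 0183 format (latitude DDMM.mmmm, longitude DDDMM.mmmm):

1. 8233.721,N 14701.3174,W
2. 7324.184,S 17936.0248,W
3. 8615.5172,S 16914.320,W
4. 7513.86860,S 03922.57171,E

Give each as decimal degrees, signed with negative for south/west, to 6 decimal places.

1. 82.562017, -147.021957
2. -73.403067, -179.600413
3. -86.258620, -169.238667
4. -75.231143, 39.376195

Point 1:
  Latitude: split at 2 digits → 82° and 33.721′; 82 + 33.721/60 = 82.5620167
  N ⇒ keep positive
  Lon: split at 3 digits → 147° and 1.3174′; 147 + 1.3174/60 = 147.0219567
  W → negative
Point 2:
  Lat: degrees = first 2 digits = 73, minutes = 24.184; 73 + 24.184/60 = 73.4030667
  hemisphere S, so the sign is −
  Lon: degrees = first 3 digits = 179, minutes = 36.0248; 179 + 36.0248/60 = 179.6004133
  hemisphere W, so the sign is −
Point 3:
  Latitude: split at 2 digits → 86° and 15.5172′; 86 + 15.5172/60 = 86.2586200
  S ⇒ negate
  Longitude: split at 3 digits → 169° and 14.32′; 169 + 14.32/60 = 169.2386667
  W ⇒ negate
Point 4:
  φ: degrees = first 2 digits = 75, minutes = 13.8686; 75 + 13.8686/60 = 75.2311433
  S → negative
  λ: split at 3 digits → 039° and 22.57171′; 39 + 22.57171/60 = 39.3761952
  E → positive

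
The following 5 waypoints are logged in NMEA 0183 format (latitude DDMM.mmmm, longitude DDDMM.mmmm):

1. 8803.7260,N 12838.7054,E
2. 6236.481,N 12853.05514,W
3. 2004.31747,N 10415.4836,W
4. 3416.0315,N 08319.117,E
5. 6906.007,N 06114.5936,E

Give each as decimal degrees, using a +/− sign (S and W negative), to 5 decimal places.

1. 88.06210, 128.64509
2. 62.60802, -128.88425
3. 20.07196, -104.25806
4. 34.26719, 83.31862
5. 69.10012, 61.24323

Point 1:
  φ: degrees = first 2 digits = 88, minutes = 3.726; 88 + 3.726/60 = 88.062100
  N ⇒ keep positive
  Lon: split at 3 digits → 128° and 38.7054′; 128 + 38.7054/60 = 128.645090
  E ⇒ keep positive
Point 2:
  Latitude: degrees = first 2 digits = 62, minutes = 36.481; 62 + 36.481/60 = 62.608017
  N → positive
  λ: split at 3 digits → 128° and 53.05514′; 128 + 53.05514/60 = 128.884252
  W → negative
Point 3:
  Latitude: split at 2 digits → 20° and 4.31747′; 20 + 4.31747/60 = 20.071958
  N ⇒ keep positive
  Lon: split at 3 digits → 104° and 15.4836′; 104 + 15.4836/60 = 104.258060
  hemisphere W, so the sign is −
Point 4:
  Lat: degrees = first 2 digits = 34, minutes = 16.0315; 34 + 16.0315/60 = 34.267192
  N → positive
  λ: split at 3 digits → 083° and 19.117′; 83 + 19.117/60 = 83.318617
  E → positive
Point 5:
  φ: split at 2 digits → 69° and 6.007′; 69 + 6.007/60 = 69.100117
  N ⇒ keep positive
  Longitude: split at 3 digits → 061° and 14.5936′; 61 + 14.5936/60 = 61.243227
  E → positive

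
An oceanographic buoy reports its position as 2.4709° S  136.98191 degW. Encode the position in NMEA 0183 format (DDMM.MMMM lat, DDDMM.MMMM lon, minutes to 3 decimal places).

Lat: 2° + 0.470900 × 60 = 2° 28.25400′
λ: 136° + 0.981910 × 60 = 136° 58.91460′

0228.254,S / 13658.915,W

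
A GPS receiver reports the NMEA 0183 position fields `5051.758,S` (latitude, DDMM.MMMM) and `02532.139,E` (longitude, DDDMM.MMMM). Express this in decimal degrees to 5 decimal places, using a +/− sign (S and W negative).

-50.86263, 25.53565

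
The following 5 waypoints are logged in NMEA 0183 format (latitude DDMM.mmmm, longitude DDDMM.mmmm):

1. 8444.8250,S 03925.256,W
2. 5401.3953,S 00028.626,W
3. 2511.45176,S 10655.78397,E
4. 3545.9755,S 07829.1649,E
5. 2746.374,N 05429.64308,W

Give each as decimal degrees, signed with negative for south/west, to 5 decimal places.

Point 1:
  Lat: split at 2 digits → 84° and 44.825′; 84 + 44.825/60 = 84.747083
  hemisphere S, so the sign is −
  Longitude: split at 3 digits → 039° and 25.256′; 39 + 25.256/60 = 39.420933
  W ⇒ negate
Point 2:
  φ: degrees = first 2 digits = 54, minutes = 1.3953; 54 + 1.3953/60 = 54.023255
  S ⇒ negate
  Lon: split at 3 digits → 000° and 28.626′; 0 + 28.626/60 = 0.477100
  W → negative
Point 3:
  φ: split at 2 digits → 25° and 11.45176′; 25 + 11.45176/60 = 25.190863
  S ⇒ negate
  λ: split at 3 digits → 106° and 55.78397′; 106 + 55.78397/60 = 106.929733
  E ⇒ keep positive
Point 4:
  φ: split at 2 digits → 35° and 45.9755′; 35 + 45.9755/60 = 35.766258
  hemisphere S, so the sign is −
  Lon: degrees = first 3 digits = 78, minutes = 29.1649; 78 + 29.1649/60 = 78.486082
  E ⇒ keep positive
Point 5:
  φ: degrees = first 2 digits = 27, minutes = 46.374; 27 + 46.374/60 = 27.772900
  N → positive
  Lon: split at 3 digits → 054° and 29.64308′; 54 + 29.64308/60 = 54.494051
  W ⇒ negate

1. -84.74708, -39.42093
2. -54.02326, -0.47710
3. -25.19086, 106.92973
4. -35.76626, 78.48608
5. 27.77290, -54.49405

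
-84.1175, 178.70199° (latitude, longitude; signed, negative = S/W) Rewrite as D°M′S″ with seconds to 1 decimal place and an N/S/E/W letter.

84°07′3.0″ S, 178°42′7.2″ E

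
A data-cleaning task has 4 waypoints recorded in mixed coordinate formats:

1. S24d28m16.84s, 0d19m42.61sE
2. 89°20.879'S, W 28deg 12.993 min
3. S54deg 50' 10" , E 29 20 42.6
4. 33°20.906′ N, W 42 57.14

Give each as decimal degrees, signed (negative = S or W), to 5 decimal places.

Point 1:
  φ: 24 + 28/60 + 16.84/3600 = 24.471344
  S ⇒ negate
  Lon: 0° + 19/60 + 42.61/3600 = 0 + 0.316667 + 0.011836 = 0.328503
  E → positive
Point 2:
  Lat: 89 + 20.879/60 = 89.347983
  S ⇒ negate
  Longitude: 12.993′ = 0.216550°; total 28.216550
  hemisphere W, so the sign is −
Point 3:
  Lat: 50′ + 10″ = 50.16667′; 54 + 50.16667/60 = 54.836111
  S → negative
  λ: 29 + 20/60 + 42.6/3600 = 29.345167
  E → positive
Point 4:
  Latitude: 33 + 20.906/60 = 33.348433
  N ⇒ keep positive
  Lon: 42 + 57.14/60 = 42.952333
  W → negative

1. -24.47134, 0.32850
2. -89.34798, -28.21655
3. -54.83611, 29.34517
4. 33.34843, -42.95233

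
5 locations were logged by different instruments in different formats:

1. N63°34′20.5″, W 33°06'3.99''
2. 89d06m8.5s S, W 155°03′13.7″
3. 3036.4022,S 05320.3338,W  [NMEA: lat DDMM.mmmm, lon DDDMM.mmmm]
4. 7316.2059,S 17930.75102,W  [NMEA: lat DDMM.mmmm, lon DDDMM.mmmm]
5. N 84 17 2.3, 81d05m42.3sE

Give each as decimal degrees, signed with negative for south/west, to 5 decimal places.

Point 1:
  φ: 63 + 34/60 + 20.5/3600 = 63.572361
  N → positive
  Longitude: 33 + 6/60 + 3.99/3600 = 33.101108
  W ⇒ negate
Point 2:
  Lat: 89° + 6/60 + 8.5/3600 = 89 + 0.100000 + 0.002361 = 89.102361
  S ⇒ negate
  λ: 155° + 3/60 + 13.7/3600 = 155 + 0.050000 + 0.003806 = 155.053806
  W → negative
Point 3:
  Lat: split at 2 digits → 30° and 36.4022′; 30 + 36.4022/60 = 30.606703
  S → negative
  Lon: degrees = first 3 digits = 53, minutes = 20.3338; 53 + 20.3338/60 = 53.338897
  W ⇒ negate
Point 4:
  Latitude: split at 2 digits → 73° and 16.2059′; 73 + 16.2059/60 = 73.270098
  S → negative
  Longitude: split at 3 digits → 179° and 30.75102′; 179 + 30.75102/60 = 179.512517
  W → negative
Point 5:
  Latitude: 84 + 17/60 + 2.3/3600 = 84.283972
  N → positive
  λ: 5′ + 42.3″ = 5.70500′; 81 + 5.70500/60 = 81.095083
  E ⇒ keep positive

1. 63.57236, -33.10111
2. -89.10236, -155.05381
3. -30.60670, -53.33890
4. -73.27010, -179.51252
5. 84.28397, 81.09508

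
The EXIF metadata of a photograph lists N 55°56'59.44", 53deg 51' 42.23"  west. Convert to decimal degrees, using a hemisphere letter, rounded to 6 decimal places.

55.949844° N, 53.861731° W

Lat: 56′ + 59.44″ = 56.99067′; 55 + 56.99067/60 = 55.9498444
Longitude: 53° + 51/60 + 42.23/3600 = 53 + 0.850000 + 0.011731 = 53.8617306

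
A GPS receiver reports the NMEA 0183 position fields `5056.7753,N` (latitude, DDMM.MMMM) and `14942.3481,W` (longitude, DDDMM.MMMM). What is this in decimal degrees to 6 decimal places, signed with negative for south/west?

50.946255, -149.705802

φ: split at 2 digits → 50° and 56.7753′; 50 + 56.7753/60 = 50.9462550
N → positive
λ: split at 3 digits → 149° and 42.3481′; 149 + 42.3481/60 = 149.7058017
W ⇒ negate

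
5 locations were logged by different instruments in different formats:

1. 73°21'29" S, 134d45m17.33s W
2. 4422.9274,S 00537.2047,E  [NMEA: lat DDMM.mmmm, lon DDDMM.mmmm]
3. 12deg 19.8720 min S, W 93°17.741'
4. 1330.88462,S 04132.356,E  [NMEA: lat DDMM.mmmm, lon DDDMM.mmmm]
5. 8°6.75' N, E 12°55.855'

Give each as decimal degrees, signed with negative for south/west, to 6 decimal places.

Point 1:
  Latitude: 21′ + 29″ = 21.48333′; 73 + 21.48333/60 = 73.3580556
  S → negative
  Longitude: 134° + 45/60 + 17.33/3600 = 134 + 0.750000 + 0.004814 = 134.7548139
  W → negative
Point 2:
  φ: split at 2 digits → 44° and 22.9274′; 44 + 22.9274/60 = 44.3821233
  S ⇒ negate
  Longitude: split at 3 digits → 005° and 37.2047′; 5 + 37.2047/60 = 5.6200783
  E ⇒ keep positive
Point 3:
  Lat: 19.872′ = 0.331200°; total 12.3312000
  hemisphere S, so the sign is −
  λ: 93 + 17.741/60 = 93.2956833
  W → negative
Point 4:
  Lat: split at 2 digits → 13° and 30.88462′; 13 + 30.88462/60 = 13.5147437
  S ⇒ negate
  Lon: split at 3 digits → 041° and 32.356′; 41 + 32.356/60 = 41.5392667
  E → positive
Point 5:
  Lat: 6.75′ = 0.112500°; total 8.1125000
  N ⇒ keep positive
  Lon: 12 + 55.855/60 = 12.9309167
  E ⇒ keep positive

1. -73.358056, -134.754814
2. -44.382123, 5.620078
3. -12.331200, -93.295683
4. -13.514744, 41.539267
5. 8.112500, 12.930917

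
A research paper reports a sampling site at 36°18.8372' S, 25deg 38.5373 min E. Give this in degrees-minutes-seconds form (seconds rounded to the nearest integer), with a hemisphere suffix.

36°18′50″ S, 25°38′32″ E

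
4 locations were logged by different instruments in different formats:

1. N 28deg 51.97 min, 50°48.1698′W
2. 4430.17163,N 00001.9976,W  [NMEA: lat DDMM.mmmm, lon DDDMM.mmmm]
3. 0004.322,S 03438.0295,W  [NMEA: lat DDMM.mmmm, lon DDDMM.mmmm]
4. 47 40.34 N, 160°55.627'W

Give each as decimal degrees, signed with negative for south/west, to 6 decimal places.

Point 1:
  φ: 51.97′ = 0.866167°; total 28.8661667
  N → positive
  Longitude: 50 + 48.1698/60 = 50.8028300
  W → negative
Point 2:
  φ: degrees = first 2 digits = 44, minutes = 30.17163; 44 + 30.17163/60 = 44.5028605
  N ⇒ keep positive
  Lon: split at 3 digits → 000° and 1.9976′; 0 + 1.9976/60 = 0.0332933
  W → negative
Point 3:
  φ: degrees = first 2 digits = 0, minutes = 4.322; 0 + 4.322/60 = 0.0720333
  S → negative
  Longitude: degrees = first 3 digits = 34, minutes = 38.0295; 34 + 38.0295/60 = 34.6338250
  hemisphere W, so the sign is −
Point 4:
  Lat: 47 + 40.34/60 = 47.6723333
  N ⇒ keep positive
  λ: 55.627′ = 0.927117°; total 160.9271167
  W ⇒ negate

1. 28.866167, -50.802830
2. 44.502861, -0.033293
3. -0.072033, -34.633825
4. 47.672333, -160.927117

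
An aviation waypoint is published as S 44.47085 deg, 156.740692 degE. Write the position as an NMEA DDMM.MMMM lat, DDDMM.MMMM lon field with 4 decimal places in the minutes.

4428.2510,S / 15644.4415,E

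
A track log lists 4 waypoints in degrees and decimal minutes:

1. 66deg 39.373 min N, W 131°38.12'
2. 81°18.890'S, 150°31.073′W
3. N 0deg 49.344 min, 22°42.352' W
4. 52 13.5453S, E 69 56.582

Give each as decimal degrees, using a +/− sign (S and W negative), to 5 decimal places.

Point 1:
  φ: 39.373′ = 0.656217°; total 66.656217
  N ⇒ keep positive
  λ: 38.12′ = 0.635333°; total 131.635333
  W ⇒ negate
Point 2:
  Lat: 18.89′ = 0.314833°; total 81.314833
  hemisphere S, so the sign is −
  λ: 31.073′ = 0.517883°; total 150.517883
  W → negative
Point 3:
  Latitude: 49.344′ = 0.822400°; total 0.822400
  N ⇒ keep positive
  Lon: 42.352′ = 0.705867°; total 22.705867
  W ⇒ negate
Point 4:
  φ: 13.5453′ = 0.225755°; total 52.225755
  hemisphere S, so the sign is −
  Lon: 69 + 56.582/60 = 69.943033
  E ⇒ keep positive

1. 66.65622, -131.63533
2. -81.31483, -150.51788
3. 0.82240, -22.70587
4. -52.22576, 69.94303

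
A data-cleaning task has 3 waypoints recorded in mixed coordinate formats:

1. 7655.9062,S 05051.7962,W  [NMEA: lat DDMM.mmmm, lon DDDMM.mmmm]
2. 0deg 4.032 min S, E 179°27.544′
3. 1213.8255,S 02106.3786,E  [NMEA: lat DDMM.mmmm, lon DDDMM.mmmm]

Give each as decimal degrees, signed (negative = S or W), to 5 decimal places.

Point 1:
  Latitude: degrees = first 2 digits = 76, minutes = 55.9062; 76 + 55.9062/60 = 76.931770
  hemisphere S, so the sign is −
  Lon: degrees = first 3 digits = 50, minutes = 51.7962; 50 + 51.7962/60 = 50.863270
  hemisphere W, so the sign is −
Point 2:
  Lat: 0 + 4.032/60 = 0.067200
  S ⇒ negate
  Lon: 27.544′ = 0.459067°; total 179.459067
  E → positive
Point 3:
  φ: degrees = first 2 digits = 12, minutes = 13.8255; 12 + 13.8255/60 = 12.230425
  S ⇒ negate
  Longitude: degrees = first 3 digits = 21, minutes = 6.3786; 21 + 6.3786/60 = 21.106310
  E → positive

1. -76.93177, -50.86327
2. -0.06720, 179.45907
3. -12.23043, 21.10631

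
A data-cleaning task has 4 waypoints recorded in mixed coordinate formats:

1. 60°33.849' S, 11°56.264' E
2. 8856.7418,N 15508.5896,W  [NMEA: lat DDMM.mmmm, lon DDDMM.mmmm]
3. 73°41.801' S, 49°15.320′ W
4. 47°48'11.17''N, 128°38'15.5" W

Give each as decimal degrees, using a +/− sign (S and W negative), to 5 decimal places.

Point 1:
  Lat: 33.849′ = 0.564150°; total 60.564150
  S ⇒ negate
  Lon: 56.264′ = 0.937733°; total 11.937733
  E → positive
Point 2:
  Lat: degrees = first 2 digits = 88, minutes = 56.7418; 88 + 56.7418/60 = 88.945697
  N → positive
  Longitude: degrees = first 3 digits = 155, minutes = 8.5896; 155 + 8.5896/60 = 155.143160
  W → negative
Point 3:
  Lat: 41.801′ = 0.696683°; total 73.696683
  S ⇒ negate
  Lon: 49 + 15.32/60 = 49.255333
  W ⇒ negate
Point 4:
  Lat: 48′ + 11.17″ = 48.18617′; 47 + 48.18617/60 = 47.803103
  N ⇒ keep positive
  λ: 128° + 38/60 + 15.5/3600 = 128 + 0.633333 + 0.004306 = 128.637639
  W → negative

1. -60.56415, 11.93773
2. 88.94570, -155.14316
3. -73.69668, -49.25533
4. 47.80310, -128.63764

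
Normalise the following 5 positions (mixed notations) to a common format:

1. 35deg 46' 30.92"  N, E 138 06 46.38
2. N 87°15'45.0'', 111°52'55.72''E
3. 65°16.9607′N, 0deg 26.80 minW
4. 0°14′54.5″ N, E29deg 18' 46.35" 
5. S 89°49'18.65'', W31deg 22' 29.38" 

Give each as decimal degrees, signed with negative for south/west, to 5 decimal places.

Point 1:
  φ: 46′ + 30.92″ = 46.51533′; 35 + 46.51533/60 = 35.775256
  N ⇒ keep positive
  λ: 6′ + 46.38″ = 6.77300′; 138 + 6.77300/60 = 138.112883
  E → positive
Point 2:
  Latitude: 15′ + 45″ = 15.75000′; 87 + 15.75000/60 = 87.262500
  N → positive
  λ: 111 + 52/60 + 55.72/3600 = 111.882144
  E → positive
Point 3:
  Latitude: 16.9607′ = 0.282678°; total 65.282678
  N → positive
  Lon: 0 + 26.8/60 = 0.446667
  W ⇒ negate
Point 4:
  Latitude: 14′ + 54.5″ = 14.90833′; 0 + 14.90833/60 = 0.248472
  N ⇒ keep positive
  λ: 29 + 18/60 + 46.35/3600 = 29.312875
  E → positive
Point 5:
  Lat: 89° + 49/60 + 18.65/3600 = 89 + 0.816667 + 0.005181 = 89.821847
  S ⇒ negate
  λ: 22′ + 29.38″ = 22.48967′; 31 + 22.48967/60 = 31.374828
  W → negative

1. 35.77526, 138.11288
2. 87.26250, 111.88214
3. 65.28268, -0.44667
4. 0.24847, 29.31288
5. -89.82185, -31.37483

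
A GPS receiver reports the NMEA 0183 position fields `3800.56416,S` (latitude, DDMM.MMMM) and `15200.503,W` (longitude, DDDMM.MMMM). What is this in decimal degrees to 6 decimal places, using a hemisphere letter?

φ: degrees = first 2 digits = 38, minutes = 0.56416; 38 + 0.56416/60 = 38.0094027
λ: split at 3 digits → 152° and 0.503′; 152 + 0.503/60 = 152.0083833

38.009403° S, 152.008383° W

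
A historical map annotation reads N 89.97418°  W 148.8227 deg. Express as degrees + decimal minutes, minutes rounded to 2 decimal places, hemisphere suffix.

89° 58.45′ N, 148° 49.36′ W

φ: fractional part 0.974180 → 58.4508 minutes
Longitude: minutes = (148.822700 − 148) × 60 = 49.3620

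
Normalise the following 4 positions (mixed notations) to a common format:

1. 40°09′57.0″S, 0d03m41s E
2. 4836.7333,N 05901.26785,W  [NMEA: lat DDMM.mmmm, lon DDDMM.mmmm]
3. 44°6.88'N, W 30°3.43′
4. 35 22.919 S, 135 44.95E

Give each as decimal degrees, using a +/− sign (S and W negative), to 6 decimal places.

Point 1:
  Lat: 40 + 9/60 + 57/3600 = 40.1658333
  hemisphere S, so the sign is −
  λ: 3′ + 41″ = 3.68333′; 0 + 3.68333/60 = 0.0613889
  E → positive
Point 2:
  Lat: degrees = first 2 digits = 48, minutes = 36.7333; 48 + 36.7333/60 = 48.6122217
  N ⇒ keep positive
  Lon: split at 3 digits → 059° and 1.26785′; 59 + 1.26785/60 = 59.0211308
  hemisphere W, so the sign is −
Point 3:
  Lat: 6.88′ = 0.114667°; total 44.1146667
  N ⇒ keep positive
  Longitude: 30 + 3.43/60 = 30.0571667
  W ⇒ negate
Point 4:
  Latitude: 35 + 22.919/60 = 35.3819833
  hemisphere S, so the sign is −
  λ: 135 + 44.95/60 = 135.7491667
  E → positive

1. -40.165833, 0.061389
2. 48.612222, -59.021131
3. 44.114667, -30.057167
4. -35.381983, 135.749167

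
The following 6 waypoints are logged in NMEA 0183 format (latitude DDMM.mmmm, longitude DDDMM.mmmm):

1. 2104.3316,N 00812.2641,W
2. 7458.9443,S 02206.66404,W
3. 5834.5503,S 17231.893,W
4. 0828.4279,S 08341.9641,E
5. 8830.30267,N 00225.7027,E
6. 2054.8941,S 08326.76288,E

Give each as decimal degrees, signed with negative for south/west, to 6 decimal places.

1. 21.072193, -8.204402
2. -74.982405, -22.111067
3. -58.575838, -172.531550
4. -8.473798, 83.699402
5. 88.505045, 2.428378
6. -20.914902, 83.446048

Point 1:
  Lat: degrees = first 2 digits = 21, minutes = 4.3316; 21 + 4.3316/60 = 21.0721933
  N ⇒ keep positive
  Longitude: split at 3 digits → 008° and 12.2641′; 8 + 12.2641/60 = 8.2044017
  W → negative
Point 2:
  φ: degrees = first 2 digits = 74, minutes = 58.9443; 74 + 58.9443/60 = 74.9824050
  S ⇒ negate
  λ: split at 3 digits → 022° and 6.66404′; 22 + 6.66404/60 = 22.1110673
  W → negative
Point 3:
  Lat: split at 2 digits → 58° and 34.5503′; 58 + 34.5503/60 = 58.5758383
  S → negative
  Lon: degrees = first 3 digits = 172, minutes = 31.893; 172 + 31.893/60 = 172.5315500
  W → negative
Point 4:
  Lat: degrees = first 2 digits = 8, minutes = 28.4279; 8 + 28.4279/60 = 8.4737983
  S → negative
  Lon: degrees = first 3 digits = 83, minutes = 41.9641; 83 + 41.9641/60 = 83.6994017
  E ⇒ keep positive
Point 5:
  Latitude: split at 2 digits → 88° and 30.30267′; 88 + 30.30267/60 = 88.5050445
  N → positive
  Lon: degrees = first 3 digits = 2, minutes = 25.7027; 2 + 25.7027/60 = 2.4283783
  E ⇒ keep positive
Point 6:
  φ: split at 2 digits → 20° and 54.8941′; 20 + 54.8941/60 = 20.9149017
  S → negative
  Longitude: degrees = first 3 digits = 83, minutes = 26.76288; 83 + 26.76288/60 = 83.4460480
  E ⇒ keep positive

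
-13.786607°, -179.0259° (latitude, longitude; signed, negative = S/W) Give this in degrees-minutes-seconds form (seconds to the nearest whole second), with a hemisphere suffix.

13°47′12″ S, 179°01′33″ W

Latitude is negative → S; |value| = 13.786607
Latitude: 0.786607° → 47.19642′; 0.19642 × 60 = 11.79″
Longitude is negative → W; |value| = 179.025900
λ: 0.025900 × 60 = 1.55400′ → 1′, remainder × 60 = 33.24″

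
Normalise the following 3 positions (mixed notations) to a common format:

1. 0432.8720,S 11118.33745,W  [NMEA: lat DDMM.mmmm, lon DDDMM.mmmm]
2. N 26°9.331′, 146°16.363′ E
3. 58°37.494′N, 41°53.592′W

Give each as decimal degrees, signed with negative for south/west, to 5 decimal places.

Point 1:
  Latitude: split at 2 digits → 04° and 32.872′; 4 + 32.872/60 = 4.547867
  S → negative
  λ: split at 3 digits → 111° and 18.33745′; 111 + 18.33745/60 = 111.305624
  W ⇒ negate
Point 2:
  Latitude: 9.331′ = 0.155517°; total 26.155517
  N → positive
  Lon: 16.363′ = 0.272717°; total 146.272717
  E ⇒ keep positive
Point 3:
  Lat: 58 + 37.494/60 = 58.624900
  N → positive
  λ: 41 + 53.592/60 = 41.893200
  W ⇒ negate

1. -4.54787, -111.30562
2. 26.15552, 146.27272
3. 58.62490, -41.89320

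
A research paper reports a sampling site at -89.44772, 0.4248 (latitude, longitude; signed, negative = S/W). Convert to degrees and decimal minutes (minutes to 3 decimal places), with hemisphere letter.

89° 26.863′ S, 0° 25.488′ E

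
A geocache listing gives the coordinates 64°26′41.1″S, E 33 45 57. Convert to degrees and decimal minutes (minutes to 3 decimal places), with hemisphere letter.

64° 26.685′ S, 33° 45.950′ E

Lat: 26 + 41.1/60 = 26.68500′
Lon: seconds/60 = 0.95000; minutes = 45 + 0.95000 = 45.95000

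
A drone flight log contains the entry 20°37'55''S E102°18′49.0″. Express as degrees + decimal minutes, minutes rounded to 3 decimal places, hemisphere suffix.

Latitude: seconds/60 = 0.91667; minutes = 37 + 0.91667 = 37.91667
Longitude: 18 + 49/60 = 18.81667′

20° 37.917′ S, 102° 18.817′ E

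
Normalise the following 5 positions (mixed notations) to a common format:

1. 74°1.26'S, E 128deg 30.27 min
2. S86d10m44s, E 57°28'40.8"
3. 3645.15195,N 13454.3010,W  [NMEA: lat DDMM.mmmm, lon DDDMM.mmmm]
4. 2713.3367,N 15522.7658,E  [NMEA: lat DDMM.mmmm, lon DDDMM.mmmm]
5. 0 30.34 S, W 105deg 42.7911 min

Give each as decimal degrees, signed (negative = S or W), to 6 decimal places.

1. -74.021000, 128.504500
2. -86.178889, 57.478000
3. 36.752533, -134.905017
4. 27.222278, 155.379430
5. -0.505667, -105.713185

Point 1:
  Lat: 1.26′ = 0.021000°; total 74.0210000
  S → negative
  Lon: 30.27′ = 0.504500°; total 128.5045000
  E → positive
Point 2:
  φ: 10′ + 44″ = 10.73333′; 86 + 10.73333/60 = 86.1788889
  S ⇒ negate
  λ: 57 + 28/60 + 40.8/3600 = 57.4780000
  E ⇒ keep positive
Point 3:
  φ: degrees = first 2 digits = 36, minutes = 45.15195; 36 + 45.15195/60 = 36.7525325
  N ⇒ keep positive
  λ: split at 3 digits → 134° and 54.301′; 134 + 54.301/60 = 134.9050167
  W → negative
Point 4:
  Lat: degrees = first 2 digits = 27, minutes = 13.3367; 27 + 13.3367/60 = 27.2222783
  N → positive
  Longitude: split at 3 digits → 155° and 22.7658′; 155 + 22.7658/60 = 155.3794300
  E ⇒ keep positive
Point 5:
  Latitude: 30.34′ = 0.505667°; total 0.5056667
  hemisphere S, so the sign is −
  Longitude: 42.7911′ = 0.713185°; total 105.7131850
  W ⇒ negate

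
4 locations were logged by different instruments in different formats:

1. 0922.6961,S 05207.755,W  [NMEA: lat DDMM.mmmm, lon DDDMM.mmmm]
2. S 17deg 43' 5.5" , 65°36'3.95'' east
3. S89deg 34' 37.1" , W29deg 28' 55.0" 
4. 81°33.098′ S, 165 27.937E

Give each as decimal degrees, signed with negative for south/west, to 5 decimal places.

1. -9.37827, -52.12925
2. -17.71819, 65.60110
3. -89.57697, -29.48194
4. -81.55163, 165.46562

Point 1:
  φ: degrees = first 2 digits = 9, minutes = 22.6961; 9 + 22.6961/60 = 9.378268
  S → negative
  Longitude: split at 3 digits → 052° and 7.755′; 52 + 7.755/60 = 52.129250
  W → negative
Point 2:
  Latitude: 43′ + 5.5″ = 43.09167′; 17 + 43.09167/60 = 17.718194
  S → negative
  Longitude: 65 + 36/60 + 3.95/3600 = 65.601097
  E → positive
Point 3:
  Latitude: 89 + 34/60 + 37.1/3600 = 89.576972
  S ⇒ negate
  Longitude: 29 + 28/60 + 55/3600 = 29.481944
  hemisphere W, so the sign is −
Point 4:
  Lat: 33.098′ = 0.551633°; total 81.551633
  S → negative
  Longitude: 27.937′ = 0.465617°; total 165.465617
  E → positive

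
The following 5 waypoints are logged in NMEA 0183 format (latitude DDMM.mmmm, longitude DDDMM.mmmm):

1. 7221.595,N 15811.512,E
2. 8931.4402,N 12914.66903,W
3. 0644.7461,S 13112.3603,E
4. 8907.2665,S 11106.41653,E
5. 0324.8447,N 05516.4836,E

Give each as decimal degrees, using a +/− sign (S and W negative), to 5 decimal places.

Point 1:
  φ: degrees = first 2 digits = 72, minutes = 21.595; 72 + 21.595/60 = 72.359917
  N → positive
  Lon: split at 3 digits → 158° and 11.512′; 158 + 11.512/60 = 158.191867
  E → positive
Point 2:
  Latitude: degrees = first 2 digits = 89, minutes = 31.4402; 89 + 31.4402/60 = 89.524003
  N ⇒ keep positive
  λ: degrees = first 3 digits = 129, minutes = 14.66903; 129 + 14.66903/60 = 129.244484
  W → negative
Point 3:
  φ: degrees = first 2 digits = 6, minutes = 44.7461; 6 + 44.7461/60 = 6.745768
  S → negative
  λ: split at 3 digits → 131° and 12.3603′; 131 + 12.3603/60 = 131.206005
  E ⇒ keep positive
Point 4:
  φ: degrees = first 2 digits = 89, minutes = 7.2665; 89 + 7.2665/60 = 89.121108
  S ⇒ negate
  Lon: degrees = first 3 digits = 111, minutes = 6.41653; 111 + 6.41653/60 = 111.106942
  E → positive
Point 5:
  Latitude: split at 2 digits → 03° and 24.8447′; 3 + 24.8447/60 = 3.414078
  N ⇒ keep positive
  Longitude: split at 3 digits → 055° and 16.4836′; 55 + 16.4836/60 = 55.274727
  E → positive

1. 72.35992, 158.19187
2. 89.52400, -129.24448
3. -6.74577, 131.20601
4. -89.12111, 111.10694
5. 3.41408, 55.27473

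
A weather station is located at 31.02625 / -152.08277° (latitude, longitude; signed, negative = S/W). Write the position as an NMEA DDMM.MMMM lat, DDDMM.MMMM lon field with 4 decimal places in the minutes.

3101.5750,N / 15204.9662,W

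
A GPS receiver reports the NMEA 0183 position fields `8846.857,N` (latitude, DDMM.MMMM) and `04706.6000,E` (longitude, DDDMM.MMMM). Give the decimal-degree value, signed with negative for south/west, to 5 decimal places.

Lat: degrees = first 2 digits = 88, minutes = 46.857; 88 + 46.857/60 = 88.780950
N ⇒ keep positive
Lon: split at 3 digits → 047° and 6.6′; 47 + 6.6/60 = 47.110000
E → positive

88.78095, 47.11000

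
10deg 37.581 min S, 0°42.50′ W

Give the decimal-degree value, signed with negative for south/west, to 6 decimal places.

Lat: 10 + 37.581/60 = 10.6263500
hemisphere S, so the sign is −
Longitude: 42.5′ = 0.708333°; total 0.7083333
W → negative

-10.626350, -0.708333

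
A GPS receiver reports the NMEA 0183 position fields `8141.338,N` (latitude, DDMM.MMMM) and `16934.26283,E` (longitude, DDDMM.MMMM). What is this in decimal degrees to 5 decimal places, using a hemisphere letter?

81.68897° N, 169.57105° E

Lat: degrees = first 2 digits = 81, minutes = 41.338; 81 + 41.338/60 = 81.688967
Longitude: degrees = first 3 digits = 169, minutes = 34.26283; 169 + 34.26283/60 = 169.571047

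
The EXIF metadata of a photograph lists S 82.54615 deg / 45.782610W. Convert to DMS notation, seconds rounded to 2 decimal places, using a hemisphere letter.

82°32′46.14″ S, 45°46′57.40″ W

φ: 0.546150 × 60 = 32.76900′ → 32′, remainder × 60 = 46.1400″
Lon: 0.782610 × 60 = 46.95660′ → 46′, remainder × 60 = 57.3960″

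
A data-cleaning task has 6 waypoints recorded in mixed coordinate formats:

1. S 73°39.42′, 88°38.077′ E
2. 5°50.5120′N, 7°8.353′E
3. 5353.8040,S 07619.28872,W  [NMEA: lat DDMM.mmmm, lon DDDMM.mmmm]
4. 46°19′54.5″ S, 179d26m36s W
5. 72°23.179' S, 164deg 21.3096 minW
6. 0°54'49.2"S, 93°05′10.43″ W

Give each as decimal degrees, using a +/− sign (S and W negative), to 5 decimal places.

Point 1:
  φ: 39.42′ = 0.657000°; total 73.657000
  S → negative
  λ: 88 + 38.077/60 = 88.634617
  E ⇒ keep positive
Point 2:
  φ: 50.512′ = 0.841867°; total 5.841867
  N ⇒ keep positive
  Longitude: 8.353′ = 0.139217°; total 7.139217
  E → positive
Point 3:
  Latitude: degrees = first 2 digits = 53, minutes = 53.804; 53 + 53.804/60 = 53.896733
  hemisphere S, so the sign is −
  Longitude: split at 3 digits → 076° and 19.28872′; 76 + 19.28872/60 = 76.321479
  W → negative
Point 4:
  Latitude: 46° + 19/60 + 54.5/3600 = 46 + 0.316667 + 0.015139 = 46.331806
  S ⇒ negate
  Lon: 179 + 26/60 + 36/3600 = 179.443333
  W ⇒ negate
Point 5:
  Lat: 72 + 23.179/60 = 72.386317
  S ⇒ negate
  Longitude: 164 + 21.3096/60 = 164.355160
  W ⇒ negate
Point 6:
  Lat: 0 + 54/60 + 49.2/3600 = 0.913667
  S ⇒ negate
  Longitude: 93° + 5/60 + 10.43/3600 = 93 + 0.083333 + 0.002897 = 93.086231
  hemisphere W, so the sign is −

1. -73.65700, 88.63462
2. 5.84187, 7.13922
3. -53.89673, -76.32148
4. -46.33181, -179.44333
5. -72.38632, -164.35516
6. -0.91367, -93.08623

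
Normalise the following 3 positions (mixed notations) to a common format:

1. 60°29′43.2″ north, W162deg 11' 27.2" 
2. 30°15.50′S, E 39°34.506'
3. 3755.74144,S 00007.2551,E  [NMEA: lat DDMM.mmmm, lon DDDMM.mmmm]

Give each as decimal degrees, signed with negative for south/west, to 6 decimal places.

1. 60.495333, -162.190889
2. -30.258333, 39.575100
3. -37.929024, 0.120918

Point 1:
  Lat: 60° + 29/60 + 43.2/3600 = 60 + 0.483333 + 0.012000 = 60.4953333
  N ⇒ keep positive
  Lon: 162° + 11/60 + 27.2/3600 = 162 + 0.183333 + 0.007556 = 162.1908889
  hemisphere W, so the sign is −
Point 2:
  Lat: 15.5′ = 0.258333°; total 30.2583333
  hemisphere S, so the sign is −
  λ: 39 + 34.506/60 = 39.5751000
  E ⇒ keep positive
Point 3:
  Latitude: split at 2 digits → 37° and 55.74144′; 37 + 55.74144/60 = 37.9290240
  hemisphere S, so the sign is −
  λ: degrees = first 3 digits = 0, minutes = 7.2551; 0 + 7.2551/60 = 0.1209183
  E → positive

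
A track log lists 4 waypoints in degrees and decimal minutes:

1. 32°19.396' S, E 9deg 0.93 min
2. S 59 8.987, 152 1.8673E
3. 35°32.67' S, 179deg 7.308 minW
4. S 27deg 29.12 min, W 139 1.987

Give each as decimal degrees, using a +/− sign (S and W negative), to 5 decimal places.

1. -32.32327, 9.01550
2. -59.14978, 152.03112
3. -35.54450, -179.12180
4. -27.48533, -139.03312

Point 1:
  φ: 32 + 19.396/60 = 32.323267
  hemisphere S, so the sign is −
  Lon: 0.93′ = 0.015500°; total 9.015500
  E ⇒ keep positive
Point 2:
  φ: 8.987′ = 0.149783°; total 59.149783
  S ⇒ negate
  Longitude: 152 + 1.8673/60 = 152.031122
  E → positive
Point 3:
  Lat: 35 + 32.67/60 = 35.544500
  S → negative
  Lon: 179 + 7.308/60 = 179.121800
  W ⇒ negate
Point 4:
  φ: 27 + 29.12/60 = 27.485333
  S ⇒ negate
  Lon: 139 + 1.987/60 = 139.033117
  W → negative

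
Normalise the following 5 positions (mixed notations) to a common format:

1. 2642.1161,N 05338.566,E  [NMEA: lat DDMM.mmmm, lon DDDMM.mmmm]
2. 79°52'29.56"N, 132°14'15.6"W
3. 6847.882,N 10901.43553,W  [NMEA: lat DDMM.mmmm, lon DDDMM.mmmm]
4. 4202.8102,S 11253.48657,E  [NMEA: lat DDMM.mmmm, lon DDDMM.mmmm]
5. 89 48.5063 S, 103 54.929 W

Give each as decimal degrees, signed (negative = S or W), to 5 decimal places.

1. 26.70194, 53.64277
2. 79.87488, -132.23767
3. 68.79803, -109.02393
4. -42.04684, 112.89144
5. -89.80844, -103.91548

Point 1:
  Latitude: split at 2 digits → 26° and 42.1161′; 26 + 42.1161/60 = 26.701935
  N → positive
  λ: split at 3 digits → 053° and 38.566′; 53 + 38.566/60 = 53.642767
  E → positive
Point 2:
  φ: 79° + 52/60 + 29.56/3600 = 79 + 0.866667 + 0.008211 = 79.874878
  N → positive
  λ: 14′ + 15.6″ = 14.26000′; 132 + 14.26000/60 = 132.237667
  W → negative
Point 3:
  Lat: split at 2 digits → 68° and 47.882′; 68 + 47.882/60 = 68.798033
  N ⇒ keep positive
  Longitude: degrees = first 3 digits = 109, minutes = 1.43553; 109 + 1.43553/60 = 109.023926
  hemisphere W, so the sign is −
Point 4:
  Lat: split at 2 digits → 42° and 2.8102′; 42 + 2.8102/60 = 42.046837
  hemisphere S, so the sign is −
  λ: degrees = first 3 digits = 112, minutes = 53.48657; 112 + 53.48657/60 = 112.891443
  E → positive
Point 5:
  Latitude: 48.5063′ = 0.808438°; total 89.808438
  S ⇒ negate
  Lon: 54.929′ = 0.915483°; total 103.915483
  hemisphere W, so the sign is −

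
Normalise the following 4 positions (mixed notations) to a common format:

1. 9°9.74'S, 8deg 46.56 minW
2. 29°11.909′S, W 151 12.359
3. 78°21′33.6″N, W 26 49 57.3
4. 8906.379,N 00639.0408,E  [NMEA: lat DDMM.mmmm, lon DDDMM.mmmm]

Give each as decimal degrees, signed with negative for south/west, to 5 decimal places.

Point 1:
  Lat: 9.74′ = 0.162333°; total 9.162333
  hemisphere S, so the sign is −
  Lon: 46.56′ = 0.776000°; total 8.776000
  W → negative
Point 2:
  Lat: 11.909′ = 0.198483°; total 29.198483
  S ⇒ negate
  Lon: 151 + 12.359/60 = 151.205983
  W ⇒ negate
Point 3:
  φ: 78 + 21/60 + 33.6/3600 = 78.359333
  N → positive
  Lon: 26 + 49/60 + 57.3/3600 = 26.832583
  W → negative
Point 4:
  Lat: degrees = first 2 digits = 89, minutes = 6.379; 89 + 6.379/60 = 89.106317
  N → positive
  Longitude: degrees = first 3 digits = 6, minutes = 39.0408; 6 + 39.0408/60 = 6.650680
  E ⇒ keep positive

1. -9.16233, -8.77600
2. -29.19848, -151.20598
3. 78.35933, -26.83258
4. 89.10632, 6.65068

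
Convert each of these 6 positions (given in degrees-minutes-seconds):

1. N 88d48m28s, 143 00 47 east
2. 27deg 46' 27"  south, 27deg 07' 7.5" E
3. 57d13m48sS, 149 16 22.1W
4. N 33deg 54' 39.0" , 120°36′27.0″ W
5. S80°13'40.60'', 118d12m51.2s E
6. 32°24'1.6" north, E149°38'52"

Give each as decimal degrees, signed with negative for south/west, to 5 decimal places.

1. 88.80778, 143.01306
2. -27.77417, 27.11875
3. -57.23000, -149.27281
4. 33.91083, -120.60750
5. -80.22794, 118.21422
6. 32.40044, 149.64778

Point 1:
  Latitude: 88 + 48/60 + 28/3600 = 88.807778
  N → positive
  Lon: 0′ + 47″ = 0.78333′; 143 + 0.78333/60 = 143.013056
  E ⇒ keep positive
Point 2:
  Lat: 46′ + 27″ = 46.45000′; 27 + 46.45000/60 = 27.774167
  hemisphere S, so the sign is −
  Longitude: 27 + 7/60 + 7.5/3600 = 27.118750
  E → positive
Point 3:
  Lat: 57 + 13/60 + 48/3600 = 57.230000
  hemisphere S, so the sign is −
  Longitude: 16′ + 22.1″ = 16.36833′; 149 + 16.36833/60 = 149.272806
  W ⇒ negate
Point 4:
  φ: 54′ + 39″ = 54.65000′; 33 + 54.65000/60 = 33.910833
  N → positive
  λ: 120° + 36/60 + 27/3600 = 120 + 0.600000 + 0.007500 = 120.607500
  W ⇒ negate
Point 5:
  φ: 80 + 13/60 + 40.6/3600 = 80.227944
  hemisphere S, so the sign is −
  Lon: 118° + 12/60 + 51.2/3600 = 118 + 0.200000 + 0.014222 = 118.214222
  E → positive
Point 6:
  Latitude: 32 + 24/60 + 1.6/3600 = 32.400444
  N ⇒ keep positive
  Longitude: 149° + 38/60 + 52/3600 = 149 + 0.633333 + 0.014444 = 149.647778
  E → positive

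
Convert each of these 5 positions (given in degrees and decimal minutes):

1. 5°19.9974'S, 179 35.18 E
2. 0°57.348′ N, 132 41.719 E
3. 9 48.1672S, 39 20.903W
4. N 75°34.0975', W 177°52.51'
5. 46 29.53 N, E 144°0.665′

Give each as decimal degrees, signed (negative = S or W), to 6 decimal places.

Point 1:
  Latitude: 19.9974′ = 0.333290°; total 5.3332900
  S ⇒ negate
  Lon: 35.18′ = 0.586333°; total 179.5863333
  E ⇒ keep positive
Point 2:
  φ: 57.348′ = 0.955800°; total 0.9558000
  N ⇒ keep positive
  λ: 41.719′ = 0.695317°; total 132.6953167
  E ⇒ keep positive
Point 3:
  Lat: 48.1672′ = 0.802787°; total 9.8027867
  S ⇒ negate
  Lon: 20.903′ = 0.348383°; total 39.3483833
  W → negative
Point 4:
  φ: 75 + 34.0975/60 = 75.5682917
  N → positive
  Longitude: 177 + 52.51/60 = 177.8751667
  W ⇒ negate
Point 5:
  Latitude: 46 + 29.53/60 = 46.4921667
  N → positive
  Lon: 0.665′ = 0.011083°; total 144.0110833
  E ⇒ keep positive

1. -5.333290, 179.586333
2. 0.955800, 132.695317
3. -9.802787, -39.348383
4. 75.568292, -177.875167
5. 46.492167, 144.011083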